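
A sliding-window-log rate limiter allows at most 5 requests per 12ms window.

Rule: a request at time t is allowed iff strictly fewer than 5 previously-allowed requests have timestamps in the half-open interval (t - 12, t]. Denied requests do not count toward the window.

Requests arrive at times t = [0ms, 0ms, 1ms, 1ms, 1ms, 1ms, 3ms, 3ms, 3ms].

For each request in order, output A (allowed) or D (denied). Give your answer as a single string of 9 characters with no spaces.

Answer: AAAAADDDD

Derivation:
Tracking allowed requests in the window:
  req#1 t=0ms: ALLOW
  req#2 t=0ms: ALLOW
  req#3 t=1ms: ALLOW
  req#4 t=1ms: ALLOW
  req#5 t=1ms: ALLOW
  req#6 t=1ms: DENY
  req#7 t=3ms: DENY
  req#8 t=3ms: DENY
  req#9 t=3ms: DENY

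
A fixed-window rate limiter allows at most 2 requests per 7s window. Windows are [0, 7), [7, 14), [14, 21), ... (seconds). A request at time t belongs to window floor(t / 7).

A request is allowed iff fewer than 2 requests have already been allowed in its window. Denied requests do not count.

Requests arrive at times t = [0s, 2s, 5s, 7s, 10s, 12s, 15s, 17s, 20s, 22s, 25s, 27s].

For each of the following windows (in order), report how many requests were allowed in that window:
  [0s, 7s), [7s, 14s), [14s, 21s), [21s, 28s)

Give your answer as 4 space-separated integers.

Processing requests:
  req#1 t=0s (window 0): ALLOW
  req#2 t=2s (window 0): ALLOW
  req#3 t=5s (window 0): DENY
  req#4 t=7s (window 1): ALLOW
  req#5 t=10s (window 1): ALLOW
  req#6 t=12s (window 1): DENY
  req#7 t=15s (window 2): ALLOW
  req#8 t=17s (window 2): ALLOW
  req#9 t=20s (window 2): DENY
  req#10 t=22s (window 3): ALLOW
  req#11 t=25s (window 3): ALLOW
  req#12 t=27s (window 3): DENY

Allowed counts by window: 2 2 2 2

Answer: 2 2 2 2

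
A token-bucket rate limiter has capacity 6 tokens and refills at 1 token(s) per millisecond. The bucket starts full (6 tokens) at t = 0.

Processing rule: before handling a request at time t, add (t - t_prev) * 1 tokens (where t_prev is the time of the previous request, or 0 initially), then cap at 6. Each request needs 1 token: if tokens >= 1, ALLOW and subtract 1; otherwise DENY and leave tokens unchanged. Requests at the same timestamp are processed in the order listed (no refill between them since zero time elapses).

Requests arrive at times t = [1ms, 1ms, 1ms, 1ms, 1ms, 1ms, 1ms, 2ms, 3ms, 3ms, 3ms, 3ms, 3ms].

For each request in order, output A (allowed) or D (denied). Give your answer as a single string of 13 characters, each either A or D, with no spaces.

Simulating step by step:
  req#1 t=1ms: ALLOW
  req#2 t=1ms: ALLOW
  req#3 t=1ms: ALLOW
  req#4 t=1ms: ALLOW
  req#5 t=1ms: ALLOW
  req#6 t=1ms: ALLOW
  req#7 t=1ms: DENY
  req#8 t=2ms: ALLOW
  req#9 t=3ms: ALLOW
  req#10 t=3ms: DENY
  req#11 t=3ms: DENY
  req#12 t=3ms: DENY
  req#13 t=3ms: DENY

Answer: AAAAAADAADDDD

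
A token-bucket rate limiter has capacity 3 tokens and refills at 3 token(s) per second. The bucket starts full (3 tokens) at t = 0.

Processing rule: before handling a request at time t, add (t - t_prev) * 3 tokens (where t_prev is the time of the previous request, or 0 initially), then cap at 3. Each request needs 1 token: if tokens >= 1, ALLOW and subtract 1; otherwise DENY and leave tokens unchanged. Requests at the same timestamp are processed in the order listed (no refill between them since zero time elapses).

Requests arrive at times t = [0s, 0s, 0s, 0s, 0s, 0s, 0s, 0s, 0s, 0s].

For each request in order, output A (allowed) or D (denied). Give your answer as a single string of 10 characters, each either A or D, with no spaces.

Answer: AAADDDDDDD

Derivation:
Simulating step by step:
  req#1 t=0s: ALLOW
  req#2 t=0s: ALLOW
  req#3 t=0s: ALLOW
  req#4 t=0s: DENY
  req#5 t=0s: DENY
  req#6 t=0s: DENY
  req#7 t=0s: DENY
  req#8 t=0s: DENY
  req#9 t=0s: DENY
  req#10 t=0s: DENY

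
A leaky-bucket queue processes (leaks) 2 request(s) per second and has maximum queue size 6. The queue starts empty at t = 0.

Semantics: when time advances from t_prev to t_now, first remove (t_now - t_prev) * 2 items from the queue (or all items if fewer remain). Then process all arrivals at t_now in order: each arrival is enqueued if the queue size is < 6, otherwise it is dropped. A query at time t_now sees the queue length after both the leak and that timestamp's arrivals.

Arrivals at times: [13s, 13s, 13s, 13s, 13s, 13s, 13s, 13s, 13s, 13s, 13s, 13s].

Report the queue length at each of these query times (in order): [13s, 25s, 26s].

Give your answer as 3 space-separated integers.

Answer: 6 0 0

Derivation:
Queue lengths at query times:
  query t=13s: backlog = 6
  query t=25s: backlog = 0
  query t=26s: backlog = 0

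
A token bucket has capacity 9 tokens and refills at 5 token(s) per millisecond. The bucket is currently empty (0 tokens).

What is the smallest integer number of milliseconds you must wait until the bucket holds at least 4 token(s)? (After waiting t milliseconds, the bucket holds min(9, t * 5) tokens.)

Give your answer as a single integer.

Answer: 1

Derivation:
Need t * 5 >= 4, so t >= 4/5.
Smallest integer t = ceil(4/5) = 1.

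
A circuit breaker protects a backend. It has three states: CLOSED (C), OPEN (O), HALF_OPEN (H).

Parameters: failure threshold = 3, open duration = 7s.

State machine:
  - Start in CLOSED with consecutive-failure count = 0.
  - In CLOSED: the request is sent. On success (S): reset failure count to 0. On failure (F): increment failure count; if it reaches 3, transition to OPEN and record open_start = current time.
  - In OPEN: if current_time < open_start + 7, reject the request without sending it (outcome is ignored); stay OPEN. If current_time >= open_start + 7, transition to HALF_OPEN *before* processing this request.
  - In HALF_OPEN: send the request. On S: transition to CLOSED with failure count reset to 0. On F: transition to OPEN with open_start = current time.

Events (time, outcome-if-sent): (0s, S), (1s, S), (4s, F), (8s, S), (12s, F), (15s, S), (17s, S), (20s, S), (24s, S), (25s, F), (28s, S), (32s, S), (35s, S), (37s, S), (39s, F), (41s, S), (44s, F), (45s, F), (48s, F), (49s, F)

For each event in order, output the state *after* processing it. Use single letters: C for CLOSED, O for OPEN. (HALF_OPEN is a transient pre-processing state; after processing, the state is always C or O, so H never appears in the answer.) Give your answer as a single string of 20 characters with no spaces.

State after each event:
  event#1 t=0s outcome=S: state=CLOSED
  event#2 t=1s outcome=S: state=CLOSED
  event#3 t=4s outcome=F: state=CLOSED
  event#4 t=8s outcome=S: state=CLOSED
  event#5 t=12s outcome=F: state=CLOSED
  event#6 t=15s outcome=S: state=CLOSED
  event#7 t=17s outcome=S: state=CLOSED
  event#8 t=20s outcome=S: state=CLOSED
  event#9 t=24s outcome=S: state=CLOSED
  event#10 t=25s outcome=F: state=CLOSED
  event#11 t=28s outcome=S: state=CLOSED
  event#12 t=32s outcome=S: state=CLOSED
  event#13 t=35s outcome=S: state=CLOSED
  event#14 t=37s outcome=S: state=CLOSED
  event#15 t=39s outcome=F: state=CLOSED
  event#16 t=41s outcome=S: state=CLOSED
  event#17 t=44s outcome=F: state=CLOSED
  event#18 t=45s outcome=F: state=CLOSED
  event#19 t=48s outcome=F: state=OPEN
  event#20 t=49s outcome=F: state=OPEN

Answer: CCCCCCCCCCCCCCCCCCOO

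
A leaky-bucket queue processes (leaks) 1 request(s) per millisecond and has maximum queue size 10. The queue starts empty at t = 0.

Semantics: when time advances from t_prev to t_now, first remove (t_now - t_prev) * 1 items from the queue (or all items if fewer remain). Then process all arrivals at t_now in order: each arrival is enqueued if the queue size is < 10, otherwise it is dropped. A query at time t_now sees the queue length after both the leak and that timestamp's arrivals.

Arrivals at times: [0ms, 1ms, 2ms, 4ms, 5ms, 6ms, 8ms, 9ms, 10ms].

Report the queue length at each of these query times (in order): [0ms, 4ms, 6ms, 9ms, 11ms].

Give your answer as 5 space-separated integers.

Answer: 1 1 1 1 0

Derivation:
Queue lengths at query times:
  query t=0ms: backlog = 1
  query t=4ms: backlog = 1
  query t=6ms: backlog = 1
  query t=9ms: backlog = 1
  query t=11ms: backlog = 0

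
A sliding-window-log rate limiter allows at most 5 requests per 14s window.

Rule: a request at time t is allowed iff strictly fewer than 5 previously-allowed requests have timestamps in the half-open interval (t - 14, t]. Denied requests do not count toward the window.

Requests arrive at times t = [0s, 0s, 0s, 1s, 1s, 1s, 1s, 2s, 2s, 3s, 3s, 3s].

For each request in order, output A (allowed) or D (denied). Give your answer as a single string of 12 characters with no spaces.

Tracking allowed requests in the window:
  req#1 t=0s: ALLOW
  req#2 t=0s: ALLOW
  req#3 t=0s: ALLOW
  req#4 t=1s: ALLOW
  req#5 t=1s: ALLOW
  req#6 t=1s: DENY
  req#7 t=1s: DENY
  req#8 t=2s: DENY
  req#9 t=2s: DENY
  req#10 t=3s: DENY
  req#11 t=3s: DENY
  req#12 t=3s: DENY

Answer: AAAAADDDDDDD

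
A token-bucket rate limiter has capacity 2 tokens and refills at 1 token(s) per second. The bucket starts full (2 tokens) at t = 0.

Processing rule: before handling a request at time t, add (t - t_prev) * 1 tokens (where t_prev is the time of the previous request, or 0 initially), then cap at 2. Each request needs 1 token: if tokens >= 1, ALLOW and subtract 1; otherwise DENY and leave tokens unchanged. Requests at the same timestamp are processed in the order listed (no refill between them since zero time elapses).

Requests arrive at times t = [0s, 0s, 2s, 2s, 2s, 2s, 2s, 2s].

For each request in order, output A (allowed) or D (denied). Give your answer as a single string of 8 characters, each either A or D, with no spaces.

Answer: AAAADDDD

Derivation:
Simulating step by step:
  req#1 t=0s: ALLOW
  req#2 t=0s: ALLOW
  req#3 t=2s: ALLOW
  req#4 t=2s: ALLOW
  req#5 t=2s: DENY
  req#6 t=2s: DENY
  req#7 t=2s: DENY
  req#8 t=2s: DENY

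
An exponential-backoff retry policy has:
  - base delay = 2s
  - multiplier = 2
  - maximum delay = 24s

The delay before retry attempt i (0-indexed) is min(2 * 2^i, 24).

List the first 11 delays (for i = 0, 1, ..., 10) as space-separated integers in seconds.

Answer: 2 4 8 16 24 24 24 24 24 24 24

Derivation:
Computing each delay:
  i=0: min(2*2^0, 24) = 2
  i=1: min(2*2^1, 24) = 4
  i=2: min(2*2^2, 24) = 8
  i=3: min(2*2^3, 24) = 16
  i=4: min(2*2^4, 24) = 24
  i=5: min(2*2^5, 24) = 24
  i=6: min(2*2^6, 24) = 24
  i=7: min(2*2^7, 24) = 24
  i=8: min(2*2^8, 24) = 24
  i=9: min(2*2^9, 24) = 24
  i=10: min(2*2^10, 24) = 24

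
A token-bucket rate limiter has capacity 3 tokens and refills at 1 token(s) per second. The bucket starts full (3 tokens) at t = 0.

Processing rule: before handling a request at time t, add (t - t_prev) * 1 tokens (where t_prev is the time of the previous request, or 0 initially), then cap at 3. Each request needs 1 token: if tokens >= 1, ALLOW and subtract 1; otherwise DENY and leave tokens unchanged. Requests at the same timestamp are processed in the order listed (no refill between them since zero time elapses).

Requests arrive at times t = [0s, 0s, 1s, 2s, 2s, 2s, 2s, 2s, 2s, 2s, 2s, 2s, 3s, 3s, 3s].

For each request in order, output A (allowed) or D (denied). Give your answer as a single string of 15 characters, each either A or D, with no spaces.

Answer: AAAAADDDDDDDADD

Derivation:
Simulating step by step:
  req#1 t=0s: ALLOW
  req#2 t=0s: ALLOW
  req#3 t=1s: ALLOW
  req#4 t=2s: ALLOW
  req#5 t=2s: ALLOW
  req#6 t=2s: DENY
  req#7 t=2s: DENY
  req#8 t=2s: DENY
  req#9 t=2s: DENY
  req#10 t=2s: DENY
  req#11 t=2s: DENY
  req#12 t=2s: DENY
  req#13 t=3s: ALLOW
  req#14 t=3s: DENY
  req#15 t=3s: DENY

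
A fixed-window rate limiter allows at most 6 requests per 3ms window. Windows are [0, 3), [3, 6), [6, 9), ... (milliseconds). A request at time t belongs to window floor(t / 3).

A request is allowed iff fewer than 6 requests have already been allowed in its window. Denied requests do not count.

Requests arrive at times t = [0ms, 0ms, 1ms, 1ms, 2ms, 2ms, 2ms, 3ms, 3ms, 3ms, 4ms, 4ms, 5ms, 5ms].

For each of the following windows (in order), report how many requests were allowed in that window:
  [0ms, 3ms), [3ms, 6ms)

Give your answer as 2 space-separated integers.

Processing requests:
  req#1 t=0ms (window 0): ALLOW
  req#2 t=0ms (window 0): ALLOW
  req#3 t=1ms (window 0): ALLOW
  req#4 t=1ms (window 0): ALLOW
  req#5 t=2ms (window 0): ALLOW
  req#6 t=2ms (window 0): ALLOW
  req#7 t=2ms (window 0): DENY
  req#8 t=3ms (window 1): ALLOW
  req#9 t=3ms (window 1): ALLOW
  req#10 t=3ms (window 1): ALLOW
  req#11 t=4ms (window 1): ALLOW
  req#12 t=4ms (window 1): ALLOW
  req#13 t=5ms (window 1): ALLOW
  req#14 t=5ms (window 1): DENY

Allowed counts by window: 6 6

Answer: 6 6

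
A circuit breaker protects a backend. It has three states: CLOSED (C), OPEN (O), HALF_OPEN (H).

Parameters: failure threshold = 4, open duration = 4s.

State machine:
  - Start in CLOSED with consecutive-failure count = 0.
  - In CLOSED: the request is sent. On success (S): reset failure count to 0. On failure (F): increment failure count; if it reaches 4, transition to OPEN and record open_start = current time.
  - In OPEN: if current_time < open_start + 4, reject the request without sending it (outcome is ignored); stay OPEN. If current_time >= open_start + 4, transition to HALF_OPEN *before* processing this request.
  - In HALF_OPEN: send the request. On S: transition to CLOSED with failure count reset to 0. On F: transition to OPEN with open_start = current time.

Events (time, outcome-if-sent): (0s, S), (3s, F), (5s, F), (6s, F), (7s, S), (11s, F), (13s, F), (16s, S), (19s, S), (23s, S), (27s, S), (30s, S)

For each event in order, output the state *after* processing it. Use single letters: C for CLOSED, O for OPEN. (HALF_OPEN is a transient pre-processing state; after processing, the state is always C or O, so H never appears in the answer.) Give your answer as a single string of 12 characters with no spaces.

State after each event:
  event#1 t=0s outcome=S: state=CLOSED
  event#2 t=3s outcome=F: state=CLOSED
  event#3 t=5s outcome=F: state=CLOSED
  event#4 t=6s outcome=F: state=CLOSED
  event#5 t=7s outcome=S: state=CLOSED
  event#6 t=11s outcome=F: state=CLOSED
  event#7 t=13s outcome=F: state=CLOSED
  event#8 t=16s outcome=S: state=CLOSED
  event#9 t=19s outcome=S: state=CLOSED
  event#10 t=23s outcome=S: state=CLOSED
  event#11 t=27s outcome=S: state=CLOSED
  event#12 t=30s outcome=S: state=CLOSED

Answer: CCCCCCCCCCCC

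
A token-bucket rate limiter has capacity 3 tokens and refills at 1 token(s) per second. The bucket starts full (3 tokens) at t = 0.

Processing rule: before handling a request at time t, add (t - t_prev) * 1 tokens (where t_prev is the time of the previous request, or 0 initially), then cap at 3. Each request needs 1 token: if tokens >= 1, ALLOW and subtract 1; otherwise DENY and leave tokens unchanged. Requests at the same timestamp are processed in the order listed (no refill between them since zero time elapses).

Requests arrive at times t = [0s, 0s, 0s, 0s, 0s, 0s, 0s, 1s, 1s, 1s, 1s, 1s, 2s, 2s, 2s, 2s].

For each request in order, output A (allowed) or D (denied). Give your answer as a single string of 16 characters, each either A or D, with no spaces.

Simulating step by step:
  req#1 t=0s: ALLOW
  req#2 t=0s: ALLOW
  req#3 t=0s: ALLOW
  req#4 t=0s: DENY
  req#5 t=0s: DENY
  req#6 t=0s: DENY
  req#7 t=0s: DENY
  req#8 t=1s: ALLOW
  req#9 t=1s: DENY
  req#10 t=1s: DENY
  req#11 t=1s: DENY
  req#12 t=1s: DENY
  req#13 t=2s: ALLOW
  req#14 t=2s: DENY
  req#15 t=2s: DENY
  req#16 t=2s: DENY

Answer: AAADDDDADDDDADDD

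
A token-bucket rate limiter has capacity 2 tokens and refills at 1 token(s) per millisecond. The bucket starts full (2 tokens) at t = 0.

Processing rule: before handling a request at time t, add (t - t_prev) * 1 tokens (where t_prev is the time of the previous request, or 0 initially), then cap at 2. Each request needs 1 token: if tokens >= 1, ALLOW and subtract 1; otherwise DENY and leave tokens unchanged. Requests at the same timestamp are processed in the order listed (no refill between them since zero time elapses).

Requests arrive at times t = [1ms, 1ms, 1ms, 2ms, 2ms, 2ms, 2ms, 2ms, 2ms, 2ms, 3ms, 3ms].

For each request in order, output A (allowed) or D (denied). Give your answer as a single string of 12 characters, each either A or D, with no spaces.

Simulating step by step:
  req#1 t=1ms: ALLOW
  req#2 t=1ms: ALLOW
  req#3 t=1ms: DENY
  req#4 t=2ms: ALLOW
  req#5 t=2ms: DENY
  req#6 t=2ms: DENY
  req#7 t=2ms: DENY
  req#8 t=2ms: DENY
  req#9 t=2ms: DENY
  req#10 t=2ms: DENY
  req#11 t=3ms: ALLOW
  req#12 t=3ms: DENY

Answer: AADADDDDDDAD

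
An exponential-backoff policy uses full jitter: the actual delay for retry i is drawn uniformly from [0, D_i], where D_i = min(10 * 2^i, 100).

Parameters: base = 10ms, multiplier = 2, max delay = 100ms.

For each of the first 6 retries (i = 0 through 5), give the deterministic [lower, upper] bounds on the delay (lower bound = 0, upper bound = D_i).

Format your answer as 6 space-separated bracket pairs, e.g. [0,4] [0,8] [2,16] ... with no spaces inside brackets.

Answer: [0,10] [0,20] [0,40] [0,80] [0,100] [0,100]

Derivation:
Computing bounds per retry:
  i=0: D_i=min(10*2^0,100)=10, bounds=[0,10]
  i=1: D_i=min(10*2^1,100)=20, bounds=[0,20]
  i=2: D_i=min(10*2^2,100)=40, bounds=[0,40]
  i=3: D_i=min(10*2^3,100)=80, bounds=[0,80]
  i=4: D_i=min(10*2^4,100)=100, bounds=[0,100]
  i=5: D_i=min(10*2^5,100)=100, bounds=[0,100]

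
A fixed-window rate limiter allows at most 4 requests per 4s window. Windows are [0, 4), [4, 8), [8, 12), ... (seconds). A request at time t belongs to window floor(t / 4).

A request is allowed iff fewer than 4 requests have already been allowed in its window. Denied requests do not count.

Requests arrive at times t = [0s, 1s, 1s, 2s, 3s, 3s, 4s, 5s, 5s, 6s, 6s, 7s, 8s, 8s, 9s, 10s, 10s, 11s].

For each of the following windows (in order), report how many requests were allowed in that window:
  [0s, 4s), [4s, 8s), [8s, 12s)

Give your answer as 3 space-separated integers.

Answer: 4 4 4

Derivation:
Processing requests:
  req#1 t=0s (window 0): ALLOW
  req#2 t=1s (window 0): ALLOW
  req#3 t=1s (window 0): ALLOW
  req#4 t=2s (window 0): ALLOW
  req#5 t=3s (window 0): DENY
  req#6 t=3s (window 0): DENY
  req#7 t=4s (window 1): ALLOW
  req#8 t=5s (window 1): ALLOW
  req#9 t=5s (window 1): ALLOW
  req#10 t=6s (window 1): ALLOW
  req#11 t=6s (window 1): DENY
  req#12 t=7s (window 1): DENY
  req#13 t=8s (window 2): ALLOW
  req#14 t=8s (window 2): ALLOW
  req#15 t=9s (window 2): ALLOW
  req#16 t=10s (window 2): ALLOW
  req#17 t=10s (window 2): DENY
  req#18 t=11s (window 2): DENY

Allowed counts by window: 4 4 4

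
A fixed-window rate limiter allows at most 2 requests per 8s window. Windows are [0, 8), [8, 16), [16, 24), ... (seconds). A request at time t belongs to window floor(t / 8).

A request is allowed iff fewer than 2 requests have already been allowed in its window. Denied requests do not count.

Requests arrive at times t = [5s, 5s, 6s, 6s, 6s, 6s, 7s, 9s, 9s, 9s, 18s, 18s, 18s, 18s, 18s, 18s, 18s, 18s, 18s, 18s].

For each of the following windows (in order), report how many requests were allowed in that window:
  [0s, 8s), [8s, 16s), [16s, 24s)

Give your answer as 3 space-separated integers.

Answer: 2 2 2

Derivation:
Processing requests:
  req#1 t=5s (window 0): ALLOW
  req#2 t=5s (window 0): ALLOW
  req#3 t=6s (window 0): DENY
  req#4 t=6s (window 0): DENY
  req#5 t=6s (window 0): DENY
  req#6 t=6s (window 0): DENY
  req#7 t=7s (window 0): DENY
  req#8 t=9s (window 1): ALLOW
  req#9 t=9s (window 1): ALLOW
  req#10 t=9s (window 1): DENY
  req#11 t=18s (window 2): ALLOW
  req#12 t=18s (window 2): ALLOW
  req#13 t=18s (window 2): DENY
  req#14 t=18s (window 2): DENY
  req#15 t=18s (window 2): DENY
  req#16 t=18s (window 2): DENY
  req#17 t=18s (window 2): DENY
  req#18 t=18s (window 2): DENY
  req#19 t=18s (window 2): DENY
  req#20 t=18s (window 2): DENY

Allowed counts by window: 2 2 2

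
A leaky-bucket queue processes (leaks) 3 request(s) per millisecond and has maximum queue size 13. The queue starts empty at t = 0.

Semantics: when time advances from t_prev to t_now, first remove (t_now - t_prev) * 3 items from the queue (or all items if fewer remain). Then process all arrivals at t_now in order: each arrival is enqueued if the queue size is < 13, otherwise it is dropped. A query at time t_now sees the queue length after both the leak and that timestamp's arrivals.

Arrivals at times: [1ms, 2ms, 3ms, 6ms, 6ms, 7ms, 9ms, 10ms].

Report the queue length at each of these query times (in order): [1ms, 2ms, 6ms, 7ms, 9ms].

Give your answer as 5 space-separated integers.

Queue lengths at query times:
  query t=1ms: backlog = 1
  query t=2ms: backlog = 1
  query t=6ms: backlog = 2
  query t=7ms: backlog = 1
  query t=9ms: backlog = 1

Answer: 1 1 2 1 1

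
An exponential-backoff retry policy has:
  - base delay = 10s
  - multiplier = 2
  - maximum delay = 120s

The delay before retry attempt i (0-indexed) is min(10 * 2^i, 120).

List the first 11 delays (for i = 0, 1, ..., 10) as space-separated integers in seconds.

Answer: 10 20 40 80 120 120 120 120 120 120 120

Derivation:
Computing each delay:
  i=0: min(10*2^0, 120) = 10
  i=1: min(10*2^1, 120) = 20
  i=2: min(10*2^2, 120) = 40
  i=3: min(10*2^3, 120) = 80
  i=4: min(10*2^4, 120) = 120
  i=5: min(10*2^5, 120) = 120
  i=6: min(10*2^6, 120) = 120
  i=7: min(10*2^7, 120) = 120
  i=8: min(10*2^8, 120) = 120
  i=9: min(10*2^9, 120) = 120
  i=10: min(10*2^10, 120) = 120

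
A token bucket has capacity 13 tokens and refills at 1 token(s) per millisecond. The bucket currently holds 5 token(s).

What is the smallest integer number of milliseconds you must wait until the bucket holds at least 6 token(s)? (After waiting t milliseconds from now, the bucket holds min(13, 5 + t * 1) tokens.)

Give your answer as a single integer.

Answer: 1

Derivation:
Need 5 + t * 1 >= 6, so t >= 1/1.
Smallest integer t = ceil(1/1) = 1.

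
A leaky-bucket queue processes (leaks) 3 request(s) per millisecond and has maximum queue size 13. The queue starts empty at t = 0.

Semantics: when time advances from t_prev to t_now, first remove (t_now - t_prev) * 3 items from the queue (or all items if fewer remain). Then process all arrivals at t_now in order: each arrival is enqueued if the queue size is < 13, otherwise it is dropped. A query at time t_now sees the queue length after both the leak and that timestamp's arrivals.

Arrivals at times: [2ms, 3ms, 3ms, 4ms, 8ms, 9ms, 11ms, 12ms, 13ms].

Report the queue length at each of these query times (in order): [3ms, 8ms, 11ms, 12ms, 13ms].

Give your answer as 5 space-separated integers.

Answer: 2 1 1 1 1

Derivation:
Queue lengths at query times:
  query t=3ms: backlog = 2
  query t=8ms: backlog = 1
  query t=11ms: backlog = 1
  query t=12ms: backlog = 1
  query t=13ms: backlog = 1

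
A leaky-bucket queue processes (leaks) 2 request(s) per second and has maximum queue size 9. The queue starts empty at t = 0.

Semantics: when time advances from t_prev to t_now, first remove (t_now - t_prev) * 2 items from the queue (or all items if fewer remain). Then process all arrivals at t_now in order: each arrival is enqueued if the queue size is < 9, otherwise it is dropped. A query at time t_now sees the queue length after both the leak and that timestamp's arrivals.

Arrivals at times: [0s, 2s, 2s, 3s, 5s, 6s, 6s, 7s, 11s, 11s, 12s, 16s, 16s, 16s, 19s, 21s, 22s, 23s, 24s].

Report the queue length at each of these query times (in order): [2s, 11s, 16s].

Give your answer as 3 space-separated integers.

Queue lengths at query times:
  query t=2s: backlog = 2
  query t=11s: backlog = 2
  query t=16s: backlog = 3

Answer: 2 2 3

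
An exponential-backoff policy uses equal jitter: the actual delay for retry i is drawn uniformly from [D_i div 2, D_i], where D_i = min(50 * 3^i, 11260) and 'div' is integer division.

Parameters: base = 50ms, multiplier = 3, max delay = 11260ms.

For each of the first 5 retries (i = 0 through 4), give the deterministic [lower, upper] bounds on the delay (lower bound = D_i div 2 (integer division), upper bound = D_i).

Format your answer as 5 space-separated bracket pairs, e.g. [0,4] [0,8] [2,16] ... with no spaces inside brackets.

Answer: [25,50] [75,150] [225,450] [675,1350] [2025,4050]

Derivation:
Computing bounds per retry:
  i=0: D_i=min(50*3^0,11260)=50, bounds=[25,50]
  i=1: D_i=min(50*3^1,11260)=150, bounds=[75,150]
  i=2: D_i=min(50*3^2,11260)=450, bounds=[225,450]
  i=3: D_i=min(50*3^3,11260)=1350, bounds=[675,1350]
  i=4: D_i=min(50*3^4,11260)=4050, bounds=[2025,4050]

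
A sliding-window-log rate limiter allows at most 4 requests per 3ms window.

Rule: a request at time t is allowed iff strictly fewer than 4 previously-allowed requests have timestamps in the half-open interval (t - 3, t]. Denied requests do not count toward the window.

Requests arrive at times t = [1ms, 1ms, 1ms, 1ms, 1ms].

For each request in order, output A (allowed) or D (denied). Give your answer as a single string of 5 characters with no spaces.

Tracking allowed requests in the window:
  req#1 t=1ms: ALLOW
  req#2 t=1ms: ALLOW
  req#3 t=1ms: ALLOW
  req#4 t=1ms: ALLOW
  req#5 t=1ms: DENY

Answer: AAAAD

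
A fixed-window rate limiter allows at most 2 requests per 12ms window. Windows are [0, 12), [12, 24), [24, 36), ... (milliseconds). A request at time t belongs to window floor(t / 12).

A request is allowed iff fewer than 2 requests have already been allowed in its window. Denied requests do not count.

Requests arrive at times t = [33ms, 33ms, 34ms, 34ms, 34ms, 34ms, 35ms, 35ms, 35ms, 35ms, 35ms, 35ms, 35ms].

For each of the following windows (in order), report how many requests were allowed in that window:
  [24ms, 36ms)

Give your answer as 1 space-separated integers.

Answer: 2

Derivation:
Processing requests:
  req#1 t=33ms (window 2): ALLOW
  req#2 t=33ms (window 2): ALLOW
  req#3 t=34ms (window 2): DENY
  req#4 t=34ms (window 2): DENY
  req#5 t=34ms (window 2): DENY
  req#6 t=34ms (window 2): DENY
  req#7 t=35ms (window 2): DENY
  req#8 t=35ms (window 2): DENY
  req#9 t=35ms (window 2): DENY
  req#10 t=35ms (window 2): DENY
  req#11 t=35ms (window 2): DENY
  req#12 t=35ms (window 2): DENY
  req#13 t=35ms (window 2): DENY

Allowed counts by window: 2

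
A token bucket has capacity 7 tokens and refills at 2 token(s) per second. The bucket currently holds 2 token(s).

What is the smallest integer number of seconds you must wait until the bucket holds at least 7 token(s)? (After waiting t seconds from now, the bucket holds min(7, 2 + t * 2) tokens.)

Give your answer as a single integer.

Answer: 3

Derivation:
Need 2 + t * 2 >= 7, so t >= 5/2.
Smallest integer t = ceil(5/2) = 3.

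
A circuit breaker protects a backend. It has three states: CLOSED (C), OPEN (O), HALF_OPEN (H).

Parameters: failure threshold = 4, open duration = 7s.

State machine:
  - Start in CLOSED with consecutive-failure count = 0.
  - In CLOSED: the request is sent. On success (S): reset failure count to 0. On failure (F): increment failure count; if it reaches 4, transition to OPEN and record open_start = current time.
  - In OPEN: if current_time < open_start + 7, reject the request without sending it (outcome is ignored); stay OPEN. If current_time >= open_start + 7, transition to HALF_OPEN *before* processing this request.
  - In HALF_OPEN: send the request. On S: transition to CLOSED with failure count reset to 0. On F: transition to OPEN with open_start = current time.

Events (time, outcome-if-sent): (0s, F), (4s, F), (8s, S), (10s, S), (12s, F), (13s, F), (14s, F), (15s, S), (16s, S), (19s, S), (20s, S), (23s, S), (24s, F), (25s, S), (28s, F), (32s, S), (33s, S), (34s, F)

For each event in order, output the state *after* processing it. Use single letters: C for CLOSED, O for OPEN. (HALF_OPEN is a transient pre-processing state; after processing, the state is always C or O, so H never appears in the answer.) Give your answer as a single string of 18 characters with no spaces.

Answer: CCCCCCCCCCCCCCCCCC

Derivation:
State after each event:
  event#1 t=0s outcome=F: state=CLOSED
  event#2 t=4s outcome=F: state=CLOSED
  event#3 t=8s outcome=S: state=CLOSED
  event#4 t=10s outcome=S: state=CLOSED
  event#5 t=12s outcome=F: state=CLOSED
  event#6 t=13s outcome=F: state=CLOSED
  event#7 t=14s outcome=F: state=CLOSED
  event#8 t=15s outcome=S: state=CLOSED
  event#9 t=16s outcome=S: state=CLOSED
  event#10 t=19s outcome=S: state=CLOSED
  event#11 t=20s outcome=S: state=CLOSED
  event#12 t=23s outcome=S: state=CLOSED
  event#13 t=24s outcome=F: state=CLOSED
  event#14 t=25s outcome=S: state=CLOSED
  event#15 t=28s outcome=F: state=CLOSED
  event#16 t=32s outcome=S: state=CLOSED
  event#17 t=33s outcome=S: state=CLOSED
  event#18 t=34s outcome=F: state=CLOSED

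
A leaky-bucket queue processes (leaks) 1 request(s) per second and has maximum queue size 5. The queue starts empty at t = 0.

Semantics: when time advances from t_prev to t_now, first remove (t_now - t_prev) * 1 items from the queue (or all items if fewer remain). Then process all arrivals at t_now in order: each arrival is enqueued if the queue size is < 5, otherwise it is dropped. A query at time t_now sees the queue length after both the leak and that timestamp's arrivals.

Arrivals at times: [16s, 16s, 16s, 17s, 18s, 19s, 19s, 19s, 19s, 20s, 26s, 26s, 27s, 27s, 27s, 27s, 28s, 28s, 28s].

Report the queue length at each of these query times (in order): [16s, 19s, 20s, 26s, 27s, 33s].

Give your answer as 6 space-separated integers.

Answer: 3 5 5 2 5 0

Derivation:
Queue lengths at query times:
  query t=16s: backlog = 3
  query t=19s: backlog = 5
  query t=20s: backlog = 5
  query t=26s: backlog = 2
  query t=27s: backlog = 5
  query t=33s: backlog = 0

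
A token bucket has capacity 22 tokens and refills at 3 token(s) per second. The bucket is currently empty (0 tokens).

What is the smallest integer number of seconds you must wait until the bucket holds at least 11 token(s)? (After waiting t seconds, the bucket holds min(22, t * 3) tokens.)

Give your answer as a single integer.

Need t * 3 >= 11, so t >= 11/3.
Smallest integer t = ceil(11/3) = 4.

Answer: 4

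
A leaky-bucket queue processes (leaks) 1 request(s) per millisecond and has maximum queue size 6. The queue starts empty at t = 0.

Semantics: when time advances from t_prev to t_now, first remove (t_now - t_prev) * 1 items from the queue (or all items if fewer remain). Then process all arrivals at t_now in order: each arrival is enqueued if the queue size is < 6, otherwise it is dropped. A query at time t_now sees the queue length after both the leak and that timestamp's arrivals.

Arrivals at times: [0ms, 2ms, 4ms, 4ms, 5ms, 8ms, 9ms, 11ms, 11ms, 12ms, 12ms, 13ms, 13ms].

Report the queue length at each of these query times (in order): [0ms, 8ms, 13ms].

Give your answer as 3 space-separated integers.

Answer: 1 1 4

Derivation:
Queue lengths at query times:
  query t=0ms: backlog = 1
  query t=8ms: backlog = 1
  query t=13ms: backlog = 4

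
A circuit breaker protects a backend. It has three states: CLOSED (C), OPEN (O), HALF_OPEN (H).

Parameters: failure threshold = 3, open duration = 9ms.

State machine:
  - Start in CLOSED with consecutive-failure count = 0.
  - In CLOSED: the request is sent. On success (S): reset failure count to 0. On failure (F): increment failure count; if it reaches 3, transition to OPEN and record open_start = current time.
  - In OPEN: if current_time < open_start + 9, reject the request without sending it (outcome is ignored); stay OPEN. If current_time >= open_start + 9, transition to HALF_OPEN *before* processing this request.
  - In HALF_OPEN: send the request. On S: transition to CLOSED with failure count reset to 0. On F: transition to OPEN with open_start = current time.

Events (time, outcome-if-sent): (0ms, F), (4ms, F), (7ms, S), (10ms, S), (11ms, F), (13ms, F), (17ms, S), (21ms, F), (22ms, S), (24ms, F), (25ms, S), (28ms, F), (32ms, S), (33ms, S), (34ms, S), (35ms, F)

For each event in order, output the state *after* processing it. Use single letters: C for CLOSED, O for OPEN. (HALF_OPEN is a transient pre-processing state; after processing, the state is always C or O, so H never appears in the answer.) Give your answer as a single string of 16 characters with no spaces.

State after each event:
  event#1 t=0ms outcome=F: state=CLOSED
  event#2 t=4ms outcome=F: state=CLOSED
  event#3 t=7ms outcome=S: state=CLOSED
  event#4 t=10ms outcome=S: state=CLOSED
  event#5 t=11ms outcome=F: state=CLOSED
  event#6 t=13ms outcome=F: state=CLOSED
  event#7 t=17ms outcome=S: state=CLOSED
  event#8 t=21ms outcome=F: state=CLOSED
  event#9 t=22ms outcome=S: state=CLOSED
  event#10 t=24ms outcome=F: state=CLOSED
  event#11 t=25ms outcome=S: state=CLOSED
  event#12 t=28ms outcome=F: state=CLOSED
  event#13 t=32ms outcome=S: state=CLOSED
  event#14 t=33ms outcome=S: state=CLOSED
  event#15 t=34ms outcome=S: state=CLOSED
  event#16 t=35ms outcome=F: state=CLOSED

Answer: CCCCCCCCCCCCCCCC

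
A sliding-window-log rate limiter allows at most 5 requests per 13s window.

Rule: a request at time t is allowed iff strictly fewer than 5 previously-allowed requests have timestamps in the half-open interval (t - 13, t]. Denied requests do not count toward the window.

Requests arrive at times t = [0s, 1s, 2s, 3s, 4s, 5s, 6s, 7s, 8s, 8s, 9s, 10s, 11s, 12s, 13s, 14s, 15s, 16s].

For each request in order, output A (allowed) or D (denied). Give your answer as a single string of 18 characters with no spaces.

Answer: AAAAADDDDDDDDDAAAA

Derivation:
Tracking allowed requests in the window:
  req#1 t=0s: ALLOW
  req#2 t=1s: ALLOW
  req#3 t=2s: ALLOW
  req#4 t=3s: ALLOW
  req#5 t=4s: ALLOW
  req#6 t=5s: DENY
  req#7 t=6s: DENY
  req#8 t=7s: DENY
  req#9 t=8s: DENY
  req#10 t=8s: DENY
  req#11 t=9s: DENY
  req#12 t=10s: DENY
  req#13 t=11s: DENY
  req#14 t=12s: DENY
  req#15 t=13s: ALLOW
  req#16 t=14s: ALLOW
  req#17 t=15s: ALLOW
  req#18 t=16s: ALLOW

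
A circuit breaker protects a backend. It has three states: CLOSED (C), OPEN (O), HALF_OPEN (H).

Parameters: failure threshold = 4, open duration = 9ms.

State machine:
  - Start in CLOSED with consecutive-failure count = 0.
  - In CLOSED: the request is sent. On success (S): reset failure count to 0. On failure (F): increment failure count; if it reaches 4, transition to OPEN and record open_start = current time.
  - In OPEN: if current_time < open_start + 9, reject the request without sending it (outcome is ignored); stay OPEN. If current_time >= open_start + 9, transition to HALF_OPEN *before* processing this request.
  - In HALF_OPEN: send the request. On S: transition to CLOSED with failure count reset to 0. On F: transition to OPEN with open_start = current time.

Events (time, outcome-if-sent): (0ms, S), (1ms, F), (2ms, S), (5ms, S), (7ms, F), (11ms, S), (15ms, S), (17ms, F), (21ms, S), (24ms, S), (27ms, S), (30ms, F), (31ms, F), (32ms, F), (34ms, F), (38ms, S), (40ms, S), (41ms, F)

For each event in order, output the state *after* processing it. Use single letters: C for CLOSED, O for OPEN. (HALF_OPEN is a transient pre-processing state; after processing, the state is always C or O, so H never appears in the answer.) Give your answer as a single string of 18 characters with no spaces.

State after each event:
  event#1 t=0ms outcome=S: state=CLOSED
  event#2 t=1ms outcome=F: state=CLOSED
  event#3 t=2ms outcome=S: state=CLOSED
  event#4 t=5ms outcome=S: state=CLOSED
  event#5 t=7ms outcome=F: state=CLOSED
  event#6 t=11ms outcome=S: state=CLOSED
  event#7 t=15ms outcome=S: state=CLOSED
  event#8 t=17ms outcome=F: state=CLOSED
  event#9 t=21ms outcome=S: state=CLOSED
  event#10 t=24ms outcome=S: state=CLOSED
  event#11 t=27ms outcome=S: state=CLOSED
  event#12 t=30ms outcome=F: state=CLOSED
  event#13 t=31ms outcome=F: state=CLOSED
  event#14 t=32ms outcome=F: state=CLOSED
  event#15 t=34ms outcome=F: state=OPEN
  event#16 t=38ms outcome=S: state=OPEN
  event#17 t=40ms outcome=S: state=OPEN
  event#18 t=41ms outcome=F: state=OPEN

Answer: CCCCCCCCCCCCCCOOOO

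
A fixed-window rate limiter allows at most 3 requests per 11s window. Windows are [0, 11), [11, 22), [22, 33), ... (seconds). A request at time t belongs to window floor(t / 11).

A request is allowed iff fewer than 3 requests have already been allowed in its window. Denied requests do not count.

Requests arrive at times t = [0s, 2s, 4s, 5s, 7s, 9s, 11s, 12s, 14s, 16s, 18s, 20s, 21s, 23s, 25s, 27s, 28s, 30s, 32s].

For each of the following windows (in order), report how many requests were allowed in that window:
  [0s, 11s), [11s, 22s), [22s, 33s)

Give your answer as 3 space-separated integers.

Answer: 3 3 3

Derivation:
Processing requests:
  req#1 t=0s (window 0): ALLOW
  req#2 t=2s (window 0): ALLOW
  req#3 t=4s (window 0): ALLOW
  req#4 t=5s (window 0): DENY
  req#5 t=7s (window 0): DENY
  req#6 t=9s (window 0): DENY
  req#7 t=11s (window 1): ALLOW
  req#8 t=12s (window 1): ALLOW
  req#9 t=14s (window 1): ALLOW
  req#10 t=16s (window 1): DENY
  req#11 t=18s (window 1): DENY
  req#12 t=20s (window 1): DENY
  req#13 t=21s (window 1): DENY
  req#14 t=23s (window 2): ALLOW
  req#15 t=25s (window 2): ALLOW
  req#16 t=27s (window 2): ALLOW
  req#17 t=28s (window 2): DENY
  req#18 t=30s (window 2): DENY
  req#19 t=32s (window 2): DENY

Allowed counts by window: 3 3 3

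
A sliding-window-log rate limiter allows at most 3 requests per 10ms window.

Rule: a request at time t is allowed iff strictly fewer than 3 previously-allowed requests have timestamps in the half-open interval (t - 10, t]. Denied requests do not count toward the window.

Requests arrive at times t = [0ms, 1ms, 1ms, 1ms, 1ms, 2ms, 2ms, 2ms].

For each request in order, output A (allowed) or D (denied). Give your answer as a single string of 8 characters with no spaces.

Answer: AAADDDDD

Derivation:
Tracking allowed requests in the window:
  req#1 t=0ms: ALLOW
  req#2 t=1ms: ALLOW
  req#3 t=1ms: ALLOW
  req#4 t=1ms: DENY
  req#5 t=1ms: DENY
  req#6 t=2ms: DENY
  req#7 t=2ms: DENY
  req#8 t=2ms: DENY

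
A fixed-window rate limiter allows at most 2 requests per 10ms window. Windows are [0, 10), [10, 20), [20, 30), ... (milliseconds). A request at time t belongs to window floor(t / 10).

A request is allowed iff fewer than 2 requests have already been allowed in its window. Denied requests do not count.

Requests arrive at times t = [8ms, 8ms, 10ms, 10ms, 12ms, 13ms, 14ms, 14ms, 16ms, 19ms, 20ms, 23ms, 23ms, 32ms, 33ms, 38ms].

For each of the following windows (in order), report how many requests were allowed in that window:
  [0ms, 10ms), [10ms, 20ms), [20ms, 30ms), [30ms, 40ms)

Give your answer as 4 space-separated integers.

Processing requests:
  req#1 t=8ms (window 0): ALLOW
  req#2 t=8ms (window 0): ALLOW
  req#3 t=10ms (window 1): ALLOW
  req#4 t=10ms (window 1): ALLOW
  req#5 t=12ms (window 1): DENY
  req#6 t=13ms (window 1): DENY
  req#7 t=14ms (window 1): DENY
  req#8 t=14ms (window 1): DENY
  req#9 t=16ms (window 1): DENY
  req#10 t=19ms (window 1): DENY
  req#11 t=20ms (window 2): ALLOW
  req#12 t=23ms (window 2): ALLOW
  req#13 t=23ms (window 2): DENY
  req#14 t=32ms (window 3): ALLOW
  req#15 t=33ms (window 3): ALLOW
  req#16 t=38ms (window 3): DENY

Allowed counts by window: 2 2 2 2

Answer: 2 2 2 2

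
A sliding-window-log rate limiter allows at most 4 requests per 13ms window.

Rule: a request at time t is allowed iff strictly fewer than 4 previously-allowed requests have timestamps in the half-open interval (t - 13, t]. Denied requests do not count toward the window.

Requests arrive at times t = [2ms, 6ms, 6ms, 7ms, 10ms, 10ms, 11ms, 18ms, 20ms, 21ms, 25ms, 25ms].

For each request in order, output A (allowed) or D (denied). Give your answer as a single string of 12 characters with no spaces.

Tracking allowed requests in the window:
  req#1 t=2ms: ALLOW
  req#2 t=6ms: ALLOW
  req#3 t=6ms: ALLOW
  req#4 t=7ms: ALLOW
  req#5 t=10ms: DENY
  req#6 t=10ms: DENY
  req#7 t=11ms: DENY
  req#8 t=18ms: ALLOW
  req#9 t=20ms: ALLOW
  req#10 t=21ms: ALLOW
  req#11 t=25ms: ALLOW
  req#12 t=25ms: DENY

Answer: AAAADDDAAAAD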